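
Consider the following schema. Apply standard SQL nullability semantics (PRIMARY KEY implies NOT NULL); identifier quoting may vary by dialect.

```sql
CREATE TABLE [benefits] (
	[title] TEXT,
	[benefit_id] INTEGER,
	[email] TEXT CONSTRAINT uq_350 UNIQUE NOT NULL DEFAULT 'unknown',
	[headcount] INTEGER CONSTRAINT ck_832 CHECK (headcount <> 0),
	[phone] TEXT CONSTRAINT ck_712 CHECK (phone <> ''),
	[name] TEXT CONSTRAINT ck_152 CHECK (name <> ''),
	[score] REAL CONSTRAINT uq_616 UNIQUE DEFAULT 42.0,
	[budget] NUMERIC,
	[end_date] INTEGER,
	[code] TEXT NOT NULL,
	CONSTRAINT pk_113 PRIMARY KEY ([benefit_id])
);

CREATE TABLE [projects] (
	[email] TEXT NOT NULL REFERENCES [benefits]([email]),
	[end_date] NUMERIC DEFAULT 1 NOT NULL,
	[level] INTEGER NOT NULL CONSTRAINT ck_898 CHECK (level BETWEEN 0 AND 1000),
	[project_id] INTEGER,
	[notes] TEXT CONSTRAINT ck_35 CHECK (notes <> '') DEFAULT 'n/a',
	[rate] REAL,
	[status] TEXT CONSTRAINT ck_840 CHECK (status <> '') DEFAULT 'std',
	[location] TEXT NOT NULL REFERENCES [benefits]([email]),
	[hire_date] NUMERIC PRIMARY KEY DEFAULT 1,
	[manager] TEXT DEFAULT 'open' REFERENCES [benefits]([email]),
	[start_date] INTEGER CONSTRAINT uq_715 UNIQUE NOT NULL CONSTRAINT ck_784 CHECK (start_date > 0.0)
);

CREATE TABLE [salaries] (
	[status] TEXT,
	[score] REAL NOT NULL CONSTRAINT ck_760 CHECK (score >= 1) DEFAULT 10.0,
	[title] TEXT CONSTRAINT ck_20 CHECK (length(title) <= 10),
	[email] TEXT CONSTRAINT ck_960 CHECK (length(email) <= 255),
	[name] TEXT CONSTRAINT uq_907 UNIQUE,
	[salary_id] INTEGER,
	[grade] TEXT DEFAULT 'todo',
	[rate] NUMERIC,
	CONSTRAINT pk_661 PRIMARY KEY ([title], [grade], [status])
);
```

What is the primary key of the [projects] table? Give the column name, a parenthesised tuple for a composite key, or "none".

hire_date is declared PRIMARY KEY inline on the column.

hire_date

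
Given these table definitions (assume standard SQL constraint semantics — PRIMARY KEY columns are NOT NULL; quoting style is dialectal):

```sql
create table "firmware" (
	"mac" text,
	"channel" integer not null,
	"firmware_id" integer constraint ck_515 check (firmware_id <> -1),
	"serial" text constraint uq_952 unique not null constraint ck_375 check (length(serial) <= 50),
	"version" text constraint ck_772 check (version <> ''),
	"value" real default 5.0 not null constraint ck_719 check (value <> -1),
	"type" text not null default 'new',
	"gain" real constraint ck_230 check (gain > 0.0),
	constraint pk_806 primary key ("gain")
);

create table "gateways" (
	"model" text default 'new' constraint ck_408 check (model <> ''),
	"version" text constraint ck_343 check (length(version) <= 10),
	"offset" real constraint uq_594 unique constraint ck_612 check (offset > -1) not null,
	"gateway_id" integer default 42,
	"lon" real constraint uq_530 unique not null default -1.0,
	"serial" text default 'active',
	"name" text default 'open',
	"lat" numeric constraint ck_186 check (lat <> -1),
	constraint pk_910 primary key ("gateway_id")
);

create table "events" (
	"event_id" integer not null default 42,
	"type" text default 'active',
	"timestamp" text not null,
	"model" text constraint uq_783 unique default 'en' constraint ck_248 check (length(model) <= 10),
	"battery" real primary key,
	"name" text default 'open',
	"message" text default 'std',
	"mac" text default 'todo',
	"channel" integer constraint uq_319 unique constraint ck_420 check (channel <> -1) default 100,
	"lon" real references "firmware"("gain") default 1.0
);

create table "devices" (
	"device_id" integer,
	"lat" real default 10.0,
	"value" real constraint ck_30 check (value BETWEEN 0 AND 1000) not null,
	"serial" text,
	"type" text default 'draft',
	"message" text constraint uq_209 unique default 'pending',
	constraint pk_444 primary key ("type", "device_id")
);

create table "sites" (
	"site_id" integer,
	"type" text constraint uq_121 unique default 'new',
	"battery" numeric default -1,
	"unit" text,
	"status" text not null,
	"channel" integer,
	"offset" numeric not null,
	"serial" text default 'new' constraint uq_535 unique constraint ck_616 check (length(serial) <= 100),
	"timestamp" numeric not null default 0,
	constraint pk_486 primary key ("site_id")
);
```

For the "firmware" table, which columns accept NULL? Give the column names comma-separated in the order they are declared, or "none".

mac, firmware_id, version

- mac: no NOT NULL constraint applies → nullable.
- channel: declared NOT NULL → not nullable.
- firmware_id: CHECK does not forbid NULL (a CHECK constraint passes when its expression is NULL) → nullable.
- serial: declared NOT NULL → not nullable.
- version: CHECK does not forbid NULL (a CHECK constraint passes when its expression is NULL) → nullable.
- value: declared NOT NULL → not nullable.
- type: declared NOT NULL → not nullable.
- gain: part of the PRIMARY KEY, which implies NOT NULL → not nullable.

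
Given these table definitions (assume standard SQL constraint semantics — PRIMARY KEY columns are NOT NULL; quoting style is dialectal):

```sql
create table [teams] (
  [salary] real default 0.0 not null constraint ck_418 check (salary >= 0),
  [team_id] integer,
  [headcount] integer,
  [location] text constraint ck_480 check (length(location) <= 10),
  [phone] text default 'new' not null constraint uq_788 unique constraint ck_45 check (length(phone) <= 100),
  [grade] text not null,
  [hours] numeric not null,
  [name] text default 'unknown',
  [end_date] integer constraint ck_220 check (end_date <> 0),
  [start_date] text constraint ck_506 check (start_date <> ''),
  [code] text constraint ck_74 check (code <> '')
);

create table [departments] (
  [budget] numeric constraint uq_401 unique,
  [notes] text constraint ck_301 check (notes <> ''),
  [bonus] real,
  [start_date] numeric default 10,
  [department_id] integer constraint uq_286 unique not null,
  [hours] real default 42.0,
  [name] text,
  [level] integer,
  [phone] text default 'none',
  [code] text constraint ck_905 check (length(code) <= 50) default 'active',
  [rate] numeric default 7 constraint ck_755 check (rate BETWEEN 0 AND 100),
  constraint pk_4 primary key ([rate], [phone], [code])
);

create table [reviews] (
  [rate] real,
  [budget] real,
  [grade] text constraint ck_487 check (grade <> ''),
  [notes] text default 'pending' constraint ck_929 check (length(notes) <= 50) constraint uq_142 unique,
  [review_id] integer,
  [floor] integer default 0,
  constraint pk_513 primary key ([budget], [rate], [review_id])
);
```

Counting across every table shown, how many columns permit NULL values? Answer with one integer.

teams: 7 nullable (team_id, headcount, location, name, end_date, start_date, code — PK none and explicit NOT NULL columns excluded).
departments: 7 nullable (budget, notes, bonus, start_date, hours, name, level — PK (rate, phone, code) and explicit NOT NULL columns excluded).
reviews: 3 nullable (grade, notes, floor — PK (budget, rate, review_id) and explicit NOT NULL columns excluded).
Total: 7 + 7 + 3 = 17.

17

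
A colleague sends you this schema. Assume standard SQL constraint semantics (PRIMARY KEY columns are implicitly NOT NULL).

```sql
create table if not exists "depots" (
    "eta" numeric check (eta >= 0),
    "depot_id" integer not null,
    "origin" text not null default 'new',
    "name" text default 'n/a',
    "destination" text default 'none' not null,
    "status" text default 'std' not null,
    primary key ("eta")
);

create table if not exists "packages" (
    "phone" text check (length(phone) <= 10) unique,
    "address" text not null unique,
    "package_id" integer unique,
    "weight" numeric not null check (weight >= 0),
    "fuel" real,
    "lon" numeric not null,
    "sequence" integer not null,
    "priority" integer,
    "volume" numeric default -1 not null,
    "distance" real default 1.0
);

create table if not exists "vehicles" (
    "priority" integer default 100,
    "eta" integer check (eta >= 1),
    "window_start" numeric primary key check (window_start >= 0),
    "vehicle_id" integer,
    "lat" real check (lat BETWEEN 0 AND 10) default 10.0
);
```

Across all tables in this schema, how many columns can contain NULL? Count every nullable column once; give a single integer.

10

depots: 1 nullable (name — PK (eta) and explicit NOT NULL columns excluded).
packages: 5 nullable (phone, package_id, fuel, priority, distance — PK none and explicit NOT NULL columns excluded).
vehicles: 4 nullable (priority, eta, vehicle_id, lat — PK (window_start) and explicit NOT NULL columns excluded).
Total: 1 + 5 + 4 = 10.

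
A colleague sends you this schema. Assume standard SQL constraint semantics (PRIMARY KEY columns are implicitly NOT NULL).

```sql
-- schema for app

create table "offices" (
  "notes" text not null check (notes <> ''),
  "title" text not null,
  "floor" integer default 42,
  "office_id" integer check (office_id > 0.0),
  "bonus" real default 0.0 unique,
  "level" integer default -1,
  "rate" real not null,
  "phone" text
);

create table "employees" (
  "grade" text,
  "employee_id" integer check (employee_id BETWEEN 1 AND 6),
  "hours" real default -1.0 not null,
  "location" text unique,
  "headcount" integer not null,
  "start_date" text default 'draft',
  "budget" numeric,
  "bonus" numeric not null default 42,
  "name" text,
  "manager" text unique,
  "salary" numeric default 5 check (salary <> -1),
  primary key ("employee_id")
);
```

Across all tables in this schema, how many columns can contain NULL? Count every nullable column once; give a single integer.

offices: 5 nullable (floor, office_id, bonus, level, phone — PK none and explicit NOT NULL columns excluded).
employees: 7 nullable (grade, location, start_date, budget, name, manager, salary — PK (employee_id) and explicit NOT NULL columns excluded).
Total: 5 + 7 = 12.

12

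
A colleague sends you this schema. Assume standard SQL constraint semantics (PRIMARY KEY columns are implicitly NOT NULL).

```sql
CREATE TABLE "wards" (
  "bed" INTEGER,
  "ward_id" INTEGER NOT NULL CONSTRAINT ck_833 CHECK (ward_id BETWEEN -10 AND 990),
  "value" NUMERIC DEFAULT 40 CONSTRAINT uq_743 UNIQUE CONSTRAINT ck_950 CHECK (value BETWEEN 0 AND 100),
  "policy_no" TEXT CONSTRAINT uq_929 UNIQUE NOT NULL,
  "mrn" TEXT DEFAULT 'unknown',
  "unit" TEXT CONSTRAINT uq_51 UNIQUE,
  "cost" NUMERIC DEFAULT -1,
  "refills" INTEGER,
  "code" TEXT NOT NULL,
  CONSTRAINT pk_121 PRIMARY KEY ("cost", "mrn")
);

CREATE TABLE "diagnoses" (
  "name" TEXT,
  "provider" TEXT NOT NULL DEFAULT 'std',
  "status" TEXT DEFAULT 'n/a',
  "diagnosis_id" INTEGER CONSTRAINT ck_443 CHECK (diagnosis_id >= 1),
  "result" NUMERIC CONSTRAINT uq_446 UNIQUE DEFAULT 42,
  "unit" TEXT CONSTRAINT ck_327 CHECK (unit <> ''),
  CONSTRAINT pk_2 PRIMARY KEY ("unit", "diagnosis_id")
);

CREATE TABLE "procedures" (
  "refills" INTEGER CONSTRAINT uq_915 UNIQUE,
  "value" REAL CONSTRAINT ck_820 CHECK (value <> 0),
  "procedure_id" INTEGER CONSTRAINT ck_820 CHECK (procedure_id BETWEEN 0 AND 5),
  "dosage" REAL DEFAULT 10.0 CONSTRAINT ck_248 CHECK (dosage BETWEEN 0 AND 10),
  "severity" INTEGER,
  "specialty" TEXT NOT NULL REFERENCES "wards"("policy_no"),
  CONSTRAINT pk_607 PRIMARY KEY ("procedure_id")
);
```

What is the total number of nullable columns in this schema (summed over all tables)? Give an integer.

wards: 4 nullable (bed, value, unit, refills — PK (cost, mrn) and explicit NOT NULL columns excluded).
diagnoses: 3 nullable (name, status, result — PK (unit, diagnosis_id) and explicit NOT NULL columns excluded).
procedures: 4 nullable (refills, value, dosage, severity — PK (procedure_id) and explicit NOT NULL columns excluded).
Total: 4 + 3 + 4 = 11.

11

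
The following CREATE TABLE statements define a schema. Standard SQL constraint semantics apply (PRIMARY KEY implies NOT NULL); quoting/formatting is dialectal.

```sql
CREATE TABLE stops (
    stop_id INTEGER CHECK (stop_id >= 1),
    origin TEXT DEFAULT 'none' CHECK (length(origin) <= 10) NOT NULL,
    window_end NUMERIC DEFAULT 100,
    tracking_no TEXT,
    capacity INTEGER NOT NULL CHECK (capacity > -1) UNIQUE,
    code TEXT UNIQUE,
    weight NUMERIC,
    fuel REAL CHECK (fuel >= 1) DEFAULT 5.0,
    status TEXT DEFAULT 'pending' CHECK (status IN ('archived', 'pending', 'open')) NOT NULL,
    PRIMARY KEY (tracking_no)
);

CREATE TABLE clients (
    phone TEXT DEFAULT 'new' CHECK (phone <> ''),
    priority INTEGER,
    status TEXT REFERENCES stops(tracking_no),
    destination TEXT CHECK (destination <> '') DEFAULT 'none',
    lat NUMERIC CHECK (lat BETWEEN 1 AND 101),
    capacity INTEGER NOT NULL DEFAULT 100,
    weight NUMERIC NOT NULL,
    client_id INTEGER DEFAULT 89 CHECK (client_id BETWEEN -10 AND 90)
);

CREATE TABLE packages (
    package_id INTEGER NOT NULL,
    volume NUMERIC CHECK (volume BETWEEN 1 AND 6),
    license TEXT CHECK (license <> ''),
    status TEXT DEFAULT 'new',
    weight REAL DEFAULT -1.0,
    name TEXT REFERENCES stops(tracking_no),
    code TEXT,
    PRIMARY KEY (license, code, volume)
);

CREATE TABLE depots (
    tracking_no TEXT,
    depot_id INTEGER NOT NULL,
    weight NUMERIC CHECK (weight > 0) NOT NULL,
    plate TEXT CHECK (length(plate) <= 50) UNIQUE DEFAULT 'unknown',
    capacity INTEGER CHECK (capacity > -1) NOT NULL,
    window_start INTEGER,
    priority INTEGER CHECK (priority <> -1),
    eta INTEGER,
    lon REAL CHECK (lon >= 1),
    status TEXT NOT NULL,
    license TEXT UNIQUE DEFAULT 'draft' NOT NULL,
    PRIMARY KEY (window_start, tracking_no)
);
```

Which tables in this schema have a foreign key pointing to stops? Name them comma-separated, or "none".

- clients.status references stops(tracking_no).
- packages.name references stops(tracking_no).

clients, packages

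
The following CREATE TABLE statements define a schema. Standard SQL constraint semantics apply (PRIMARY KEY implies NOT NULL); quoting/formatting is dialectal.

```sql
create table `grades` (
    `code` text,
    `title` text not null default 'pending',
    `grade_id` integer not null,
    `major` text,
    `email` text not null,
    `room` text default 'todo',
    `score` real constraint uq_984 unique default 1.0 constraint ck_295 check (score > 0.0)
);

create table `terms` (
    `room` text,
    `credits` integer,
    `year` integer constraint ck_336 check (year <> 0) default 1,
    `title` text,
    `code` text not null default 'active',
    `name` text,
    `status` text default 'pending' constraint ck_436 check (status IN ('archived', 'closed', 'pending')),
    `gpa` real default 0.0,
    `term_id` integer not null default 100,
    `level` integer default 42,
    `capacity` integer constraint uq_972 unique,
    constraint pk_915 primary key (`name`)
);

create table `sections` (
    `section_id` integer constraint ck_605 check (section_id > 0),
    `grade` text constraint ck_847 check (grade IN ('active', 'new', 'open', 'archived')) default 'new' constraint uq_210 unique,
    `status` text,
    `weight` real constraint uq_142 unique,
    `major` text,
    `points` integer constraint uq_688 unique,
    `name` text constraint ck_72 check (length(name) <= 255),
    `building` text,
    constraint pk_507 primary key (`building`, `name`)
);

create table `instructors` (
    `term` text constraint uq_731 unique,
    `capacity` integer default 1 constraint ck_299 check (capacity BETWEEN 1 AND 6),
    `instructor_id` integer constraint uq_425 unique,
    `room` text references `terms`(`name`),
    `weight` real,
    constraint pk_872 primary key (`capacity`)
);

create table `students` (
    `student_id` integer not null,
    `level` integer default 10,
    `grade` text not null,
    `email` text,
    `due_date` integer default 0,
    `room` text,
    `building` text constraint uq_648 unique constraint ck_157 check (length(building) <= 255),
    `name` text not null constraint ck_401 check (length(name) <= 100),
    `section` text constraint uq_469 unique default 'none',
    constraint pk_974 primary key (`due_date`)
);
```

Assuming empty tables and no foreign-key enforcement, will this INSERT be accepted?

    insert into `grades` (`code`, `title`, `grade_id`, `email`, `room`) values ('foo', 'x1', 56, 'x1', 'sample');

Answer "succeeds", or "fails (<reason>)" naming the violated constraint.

NOT NULL columns: email is supplied; grade_id is supplied; title is supplied.
No constraint is violated.

succeeds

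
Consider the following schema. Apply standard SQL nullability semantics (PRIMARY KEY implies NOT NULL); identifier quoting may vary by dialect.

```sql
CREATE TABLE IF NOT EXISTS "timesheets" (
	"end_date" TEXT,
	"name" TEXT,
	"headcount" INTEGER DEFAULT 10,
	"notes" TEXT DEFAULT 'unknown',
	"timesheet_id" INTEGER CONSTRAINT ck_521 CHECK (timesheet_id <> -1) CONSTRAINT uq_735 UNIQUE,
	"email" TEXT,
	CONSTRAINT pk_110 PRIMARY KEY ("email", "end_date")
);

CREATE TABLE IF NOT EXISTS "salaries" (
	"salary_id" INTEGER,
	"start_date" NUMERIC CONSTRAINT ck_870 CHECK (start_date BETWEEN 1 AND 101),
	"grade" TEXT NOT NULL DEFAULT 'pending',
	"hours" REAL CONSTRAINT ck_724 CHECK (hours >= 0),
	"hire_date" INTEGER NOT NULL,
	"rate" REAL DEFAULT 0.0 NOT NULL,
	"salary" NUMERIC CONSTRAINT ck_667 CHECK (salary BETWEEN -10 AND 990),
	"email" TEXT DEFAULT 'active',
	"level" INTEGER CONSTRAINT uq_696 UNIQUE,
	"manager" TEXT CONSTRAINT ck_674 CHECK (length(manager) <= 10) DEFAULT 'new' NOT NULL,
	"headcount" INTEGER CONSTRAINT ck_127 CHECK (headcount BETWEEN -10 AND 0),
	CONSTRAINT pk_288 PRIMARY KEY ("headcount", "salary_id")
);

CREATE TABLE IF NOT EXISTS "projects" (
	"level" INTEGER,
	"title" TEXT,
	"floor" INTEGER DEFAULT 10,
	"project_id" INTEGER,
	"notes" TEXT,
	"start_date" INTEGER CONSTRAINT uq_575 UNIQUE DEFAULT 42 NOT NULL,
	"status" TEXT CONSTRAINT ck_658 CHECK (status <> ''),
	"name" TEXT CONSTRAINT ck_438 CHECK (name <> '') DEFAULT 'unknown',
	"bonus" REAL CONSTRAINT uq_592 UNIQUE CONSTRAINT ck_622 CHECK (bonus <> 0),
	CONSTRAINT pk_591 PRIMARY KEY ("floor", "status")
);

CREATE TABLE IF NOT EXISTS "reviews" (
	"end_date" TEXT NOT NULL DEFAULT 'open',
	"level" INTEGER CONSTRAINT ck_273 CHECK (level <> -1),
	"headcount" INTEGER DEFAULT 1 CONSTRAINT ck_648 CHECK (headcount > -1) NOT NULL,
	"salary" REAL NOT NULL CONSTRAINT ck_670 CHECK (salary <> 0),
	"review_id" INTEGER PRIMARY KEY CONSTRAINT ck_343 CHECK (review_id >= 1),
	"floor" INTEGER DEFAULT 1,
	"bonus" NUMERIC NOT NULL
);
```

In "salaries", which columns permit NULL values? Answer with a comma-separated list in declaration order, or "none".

start_date, hours, salary, email, level

- salary_id: part of the PRIMARY KEY, which implies NOT NULL → not nullable.
- start_date: CHECK does not forbid NULL (a CHECK constraint passes when its expression is NULL) → nullable.
- grade: declared NOT NULL → not nullable.
- hours: CHECK does not forbid NULL (a CHECK constraint passes when its expression is NULL) → nullable.
- hire_date: declared NOT NULL → not nullable.
- rate: declared NOT NULL → not nullable.
- salary: CHECK does not forbid NULL (a CHECK constraint passes when its expression is NULL) → nullable.
- email: DEFAULT only fills an omitted column; an explicit NULL is still allowed → nullable.
- level: UNIQUE does not imply NOT NULL → nullable.
- manager: declared NOT NULL → not nullable.
- headcount: part of the PRIMARY KEY, which implies NOT NULL → not nullable.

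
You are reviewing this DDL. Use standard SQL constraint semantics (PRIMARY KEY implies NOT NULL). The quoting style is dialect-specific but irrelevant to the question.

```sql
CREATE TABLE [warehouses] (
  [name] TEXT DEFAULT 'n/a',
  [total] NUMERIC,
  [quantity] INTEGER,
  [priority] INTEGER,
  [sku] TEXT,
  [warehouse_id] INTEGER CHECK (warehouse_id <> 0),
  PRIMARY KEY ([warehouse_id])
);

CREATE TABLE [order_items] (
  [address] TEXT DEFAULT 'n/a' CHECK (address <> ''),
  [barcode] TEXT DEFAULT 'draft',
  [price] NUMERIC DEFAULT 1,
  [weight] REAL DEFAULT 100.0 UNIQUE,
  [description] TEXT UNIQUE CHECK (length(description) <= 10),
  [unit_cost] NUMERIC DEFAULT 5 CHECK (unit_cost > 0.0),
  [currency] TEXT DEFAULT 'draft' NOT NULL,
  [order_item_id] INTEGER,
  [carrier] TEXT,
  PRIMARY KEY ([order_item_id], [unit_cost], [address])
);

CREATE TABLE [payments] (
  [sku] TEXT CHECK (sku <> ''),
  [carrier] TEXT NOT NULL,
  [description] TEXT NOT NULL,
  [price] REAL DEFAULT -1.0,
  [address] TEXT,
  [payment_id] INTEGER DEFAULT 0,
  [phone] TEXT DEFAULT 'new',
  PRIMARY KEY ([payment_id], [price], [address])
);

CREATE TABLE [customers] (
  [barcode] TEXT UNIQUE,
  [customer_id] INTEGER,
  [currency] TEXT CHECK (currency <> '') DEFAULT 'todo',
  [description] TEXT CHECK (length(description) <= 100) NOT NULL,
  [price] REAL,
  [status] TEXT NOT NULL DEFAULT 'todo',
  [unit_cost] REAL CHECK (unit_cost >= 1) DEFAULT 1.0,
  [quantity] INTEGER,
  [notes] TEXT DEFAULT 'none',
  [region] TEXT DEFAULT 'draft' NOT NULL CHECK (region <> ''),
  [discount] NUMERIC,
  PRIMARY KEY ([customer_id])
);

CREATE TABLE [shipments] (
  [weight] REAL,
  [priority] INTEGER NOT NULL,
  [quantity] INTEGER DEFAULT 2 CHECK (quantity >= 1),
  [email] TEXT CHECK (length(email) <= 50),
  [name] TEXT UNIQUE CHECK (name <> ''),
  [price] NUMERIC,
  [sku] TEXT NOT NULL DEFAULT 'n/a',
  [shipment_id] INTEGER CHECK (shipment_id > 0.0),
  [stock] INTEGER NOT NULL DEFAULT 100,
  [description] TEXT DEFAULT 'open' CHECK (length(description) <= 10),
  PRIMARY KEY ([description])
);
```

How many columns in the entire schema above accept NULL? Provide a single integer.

25

warehouses: 5 nullable (name, total, quantity, priority, sku — PK (warehouse_id) and explicit NOT NULL columns excluded).
order_items: 5 nullable (barcode, price, weight, description, carrier — PK (order_item_id, unit_cost, address) and explicit NOT NULL columns excluded).
payments: 2 nullable (sku, phone — PK (payment_id, price, address) and explicit NOT NULL columns excluded).
customers: 7 nullable (barcode, currency, price, unit_cost, quantity, notes, discount — PK (customer_id) and explicit NOT NULL columns excluded).
shipments: 6 nullable (weight, quantity, email, name, price, shipment_id — PK (description) and explicit NOT NULL columns excluded).
Total: 5 + 5 + 2 + 7 + 6 = 25.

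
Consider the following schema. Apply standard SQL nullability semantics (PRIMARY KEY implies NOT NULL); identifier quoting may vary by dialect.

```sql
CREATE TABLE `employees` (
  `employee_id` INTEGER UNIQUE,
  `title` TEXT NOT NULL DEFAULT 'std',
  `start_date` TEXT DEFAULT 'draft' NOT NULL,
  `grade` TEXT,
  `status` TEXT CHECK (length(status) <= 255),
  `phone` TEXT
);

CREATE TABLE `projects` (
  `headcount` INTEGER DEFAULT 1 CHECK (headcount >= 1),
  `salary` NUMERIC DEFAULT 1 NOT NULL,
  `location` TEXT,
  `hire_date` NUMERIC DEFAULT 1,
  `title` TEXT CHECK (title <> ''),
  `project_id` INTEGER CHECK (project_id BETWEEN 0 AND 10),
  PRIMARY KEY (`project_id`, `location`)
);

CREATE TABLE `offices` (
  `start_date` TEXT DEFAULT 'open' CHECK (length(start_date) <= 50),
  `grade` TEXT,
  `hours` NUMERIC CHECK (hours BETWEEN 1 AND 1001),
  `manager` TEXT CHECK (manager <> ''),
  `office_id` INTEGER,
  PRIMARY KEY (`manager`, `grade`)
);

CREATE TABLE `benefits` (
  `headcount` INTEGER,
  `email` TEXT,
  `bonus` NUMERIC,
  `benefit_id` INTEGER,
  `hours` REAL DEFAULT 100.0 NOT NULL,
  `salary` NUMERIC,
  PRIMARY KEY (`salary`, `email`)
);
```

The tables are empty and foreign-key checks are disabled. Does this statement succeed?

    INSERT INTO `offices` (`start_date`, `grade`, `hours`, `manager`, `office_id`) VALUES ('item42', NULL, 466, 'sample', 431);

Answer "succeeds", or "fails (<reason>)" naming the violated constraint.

grade is explicitly set to NULL, but grade is part of the PRIMARY KEY (implied NOT NULL).

fails (NOT NULL on grade)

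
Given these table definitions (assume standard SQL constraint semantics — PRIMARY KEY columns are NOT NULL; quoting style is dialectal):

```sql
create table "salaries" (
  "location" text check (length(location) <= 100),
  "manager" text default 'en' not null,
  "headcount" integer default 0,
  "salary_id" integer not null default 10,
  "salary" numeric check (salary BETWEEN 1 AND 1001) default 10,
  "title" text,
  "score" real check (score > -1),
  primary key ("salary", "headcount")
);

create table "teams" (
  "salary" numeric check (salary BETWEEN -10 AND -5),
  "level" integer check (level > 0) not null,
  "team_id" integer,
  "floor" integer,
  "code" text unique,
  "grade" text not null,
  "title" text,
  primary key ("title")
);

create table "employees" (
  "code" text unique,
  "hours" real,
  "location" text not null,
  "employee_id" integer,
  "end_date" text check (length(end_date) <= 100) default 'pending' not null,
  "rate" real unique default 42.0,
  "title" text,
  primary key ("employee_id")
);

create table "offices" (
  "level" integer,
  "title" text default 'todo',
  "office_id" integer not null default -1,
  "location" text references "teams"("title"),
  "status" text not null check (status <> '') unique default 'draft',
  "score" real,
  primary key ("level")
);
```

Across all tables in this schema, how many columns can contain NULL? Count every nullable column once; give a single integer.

salaries: 3 nullable (location, title, score — PK (salary, headcount) and explicit NOT NULL columns excluded).
teams: 4 nullable (salary, team_id, floor, code — PK (title) and explicit NOT NULL columns excluded).
employees: 4 nullable (code, hours, rate, title — PK (employee_id) and explicit NOT NULL columns excluded).
offices: 3 nullable (title, location, score — PK (level) and explicit NOT NULL columns excluded).
Total: 3 + 4 + 4 + 3 = 14.

14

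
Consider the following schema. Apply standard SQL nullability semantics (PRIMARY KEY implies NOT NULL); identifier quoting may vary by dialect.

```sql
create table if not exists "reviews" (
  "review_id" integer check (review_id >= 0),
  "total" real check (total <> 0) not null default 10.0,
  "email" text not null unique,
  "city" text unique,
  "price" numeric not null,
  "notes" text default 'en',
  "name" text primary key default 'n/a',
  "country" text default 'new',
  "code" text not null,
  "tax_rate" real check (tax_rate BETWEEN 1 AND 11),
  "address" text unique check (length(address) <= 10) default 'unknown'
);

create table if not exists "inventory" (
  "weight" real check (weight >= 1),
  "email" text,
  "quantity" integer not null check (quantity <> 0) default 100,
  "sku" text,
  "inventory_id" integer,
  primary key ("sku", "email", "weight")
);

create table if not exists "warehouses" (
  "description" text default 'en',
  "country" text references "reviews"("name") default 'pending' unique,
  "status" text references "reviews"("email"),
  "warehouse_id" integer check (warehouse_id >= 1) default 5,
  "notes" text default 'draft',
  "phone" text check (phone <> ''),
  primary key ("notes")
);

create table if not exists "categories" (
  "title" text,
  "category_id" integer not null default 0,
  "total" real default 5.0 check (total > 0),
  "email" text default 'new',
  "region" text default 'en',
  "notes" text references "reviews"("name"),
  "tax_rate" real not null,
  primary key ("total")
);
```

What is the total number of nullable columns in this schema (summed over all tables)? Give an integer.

16

reviews: 6 nullable (review_id, city, notes, country, tax_rate, address — PK (name) and explicit NOT NULL columns excluded).
inventory: 1 nullable (inventory_id — PK (sku, email, weight) and explicit NOT NULL columns excluded).
warehouses: 5 nullable (description, country, status, warehouse_id, phone — PK (notes) and explicit NOT NULL columns excluded).
categories: 4 nullable (title, email, region, notes — PK (total) and explicit NOT NULL columns excluded).
Total: 6 + 1 + 5 + 4 = 16.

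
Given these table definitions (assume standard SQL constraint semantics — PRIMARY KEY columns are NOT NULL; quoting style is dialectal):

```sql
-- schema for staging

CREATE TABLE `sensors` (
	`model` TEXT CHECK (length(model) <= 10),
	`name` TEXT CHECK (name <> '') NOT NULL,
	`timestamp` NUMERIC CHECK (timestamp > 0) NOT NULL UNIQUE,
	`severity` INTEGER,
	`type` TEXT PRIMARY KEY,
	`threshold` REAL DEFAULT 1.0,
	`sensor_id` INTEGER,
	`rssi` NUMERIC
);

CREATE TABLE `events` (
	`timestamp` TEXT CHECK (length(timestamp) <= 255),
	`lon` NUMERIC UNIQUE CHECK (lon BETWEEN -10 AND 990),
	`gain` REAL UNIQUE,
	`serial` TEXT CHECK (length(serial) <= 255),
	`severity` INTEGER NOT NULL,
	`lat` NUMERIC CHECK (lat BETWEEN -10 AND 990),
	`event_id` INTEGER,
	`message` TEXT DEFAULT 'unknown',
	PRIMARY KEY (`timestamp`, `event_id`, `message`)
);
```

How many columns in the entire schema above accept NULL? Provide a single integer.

sensors: 5 nullable (model, severity, threshold, sensor_id, rssi — PK (type) and explicit NOT NULL columns excluded).
events: 4 nullable (lon, gain, serial, lat — PK (timestamp, event_id, message) and explicit NOT NULL columns excluded).
Total: 5 + 4 = 9.

9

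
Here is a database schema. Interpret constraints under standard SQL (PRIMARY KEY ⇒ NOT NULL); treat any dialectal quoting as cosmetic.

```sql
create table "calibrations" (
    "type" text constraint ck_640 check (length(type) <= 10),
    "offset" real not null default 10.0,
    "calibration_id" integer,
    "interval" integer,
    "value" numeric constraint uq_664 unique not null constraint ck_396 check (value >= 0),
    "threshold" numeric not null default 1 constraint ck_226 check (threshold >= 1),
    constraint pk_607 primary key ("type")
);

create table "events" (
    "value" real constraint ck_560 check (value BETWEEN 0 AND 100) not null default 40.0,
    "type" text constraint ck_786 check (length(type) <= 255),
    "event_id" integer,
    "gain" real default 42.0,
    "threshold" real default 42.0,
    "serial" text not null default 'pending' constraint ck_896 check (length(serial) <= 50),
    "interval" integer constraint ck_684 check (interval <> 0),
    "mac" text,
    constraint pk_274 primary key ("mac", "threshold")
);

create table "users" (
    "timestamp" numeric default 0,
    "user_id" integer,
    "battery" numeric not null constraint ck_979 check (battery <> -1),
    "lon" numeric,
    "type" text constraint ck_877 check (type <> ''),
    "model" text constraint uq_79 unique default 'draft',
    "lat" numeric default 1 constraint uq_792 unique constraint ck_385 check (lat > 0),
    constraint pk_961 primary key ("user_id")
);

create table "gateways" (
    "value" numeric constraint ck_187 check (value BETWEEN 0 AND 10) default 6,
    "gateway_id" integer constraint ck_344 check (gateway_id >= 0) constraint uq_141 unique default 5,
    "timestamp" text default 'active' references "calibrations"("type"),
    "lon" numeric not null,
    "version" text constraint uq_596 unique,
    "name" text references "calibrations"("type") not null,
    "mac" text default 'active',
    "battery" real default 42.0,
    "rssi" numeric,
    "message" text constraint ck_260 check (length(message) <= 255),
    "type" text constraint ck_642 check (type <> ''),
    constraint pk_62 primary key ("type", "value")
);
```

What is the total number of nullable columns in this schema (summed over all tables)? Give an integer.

calibrations: 2 nullable (calibration_id, interval — PK (type) and explicit NOT NULL columns excluded).
events: 4 nullable (type, event_id, gain, interval — PK (mac, threshold) and explicit NOT NULL columns excluded).
users: 5 nullable (timestamp, lon, type, model, lat — PK (user_id) and explicit NOT NULL columns excluded).
gateways: 7 nullable (gateway_id, timestamp, version, mac, battery, rssi, message — PK (type, value) and explicit NOT NULL columns excluded).
Total: 2 + 4 + 5 + 7 = 18.

18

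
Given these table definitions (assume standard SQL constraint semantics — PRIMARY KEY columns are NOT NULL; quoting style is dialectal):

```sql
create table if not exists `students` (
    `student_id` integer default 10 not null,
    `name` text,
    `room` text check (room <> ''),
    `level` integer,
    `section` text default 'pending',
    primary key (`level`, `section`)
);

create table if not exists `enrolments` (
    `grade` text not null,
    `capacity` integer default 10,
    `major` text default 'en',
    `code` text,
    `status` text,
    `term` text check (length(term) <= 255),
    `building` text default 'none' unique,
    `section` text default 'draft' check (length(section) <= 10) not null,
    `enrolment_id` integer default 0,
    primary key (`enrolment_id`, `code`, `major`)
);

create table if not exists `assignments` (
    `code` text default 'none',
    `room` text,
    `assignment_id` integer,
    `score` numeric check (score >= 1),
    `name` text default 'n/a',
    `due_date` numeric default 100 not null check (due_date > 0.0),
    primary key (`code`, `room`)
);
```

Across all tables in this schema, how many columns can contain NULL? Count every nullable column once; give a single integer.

9

students: 2 nullable (name, room — PK (level, section) and explicit NOT NULL columns excluded).
enrolments: 4 nullable (capacity, status, term, building — PK (enrolment_id, code, major) and explicit NOT NULL columns excluded).
assignments: 3 nullable (assignment_id, score, name — PK (code, room) and explicit NOT NULL columns excluded).
Total: 2 + 4 + 3 = 9.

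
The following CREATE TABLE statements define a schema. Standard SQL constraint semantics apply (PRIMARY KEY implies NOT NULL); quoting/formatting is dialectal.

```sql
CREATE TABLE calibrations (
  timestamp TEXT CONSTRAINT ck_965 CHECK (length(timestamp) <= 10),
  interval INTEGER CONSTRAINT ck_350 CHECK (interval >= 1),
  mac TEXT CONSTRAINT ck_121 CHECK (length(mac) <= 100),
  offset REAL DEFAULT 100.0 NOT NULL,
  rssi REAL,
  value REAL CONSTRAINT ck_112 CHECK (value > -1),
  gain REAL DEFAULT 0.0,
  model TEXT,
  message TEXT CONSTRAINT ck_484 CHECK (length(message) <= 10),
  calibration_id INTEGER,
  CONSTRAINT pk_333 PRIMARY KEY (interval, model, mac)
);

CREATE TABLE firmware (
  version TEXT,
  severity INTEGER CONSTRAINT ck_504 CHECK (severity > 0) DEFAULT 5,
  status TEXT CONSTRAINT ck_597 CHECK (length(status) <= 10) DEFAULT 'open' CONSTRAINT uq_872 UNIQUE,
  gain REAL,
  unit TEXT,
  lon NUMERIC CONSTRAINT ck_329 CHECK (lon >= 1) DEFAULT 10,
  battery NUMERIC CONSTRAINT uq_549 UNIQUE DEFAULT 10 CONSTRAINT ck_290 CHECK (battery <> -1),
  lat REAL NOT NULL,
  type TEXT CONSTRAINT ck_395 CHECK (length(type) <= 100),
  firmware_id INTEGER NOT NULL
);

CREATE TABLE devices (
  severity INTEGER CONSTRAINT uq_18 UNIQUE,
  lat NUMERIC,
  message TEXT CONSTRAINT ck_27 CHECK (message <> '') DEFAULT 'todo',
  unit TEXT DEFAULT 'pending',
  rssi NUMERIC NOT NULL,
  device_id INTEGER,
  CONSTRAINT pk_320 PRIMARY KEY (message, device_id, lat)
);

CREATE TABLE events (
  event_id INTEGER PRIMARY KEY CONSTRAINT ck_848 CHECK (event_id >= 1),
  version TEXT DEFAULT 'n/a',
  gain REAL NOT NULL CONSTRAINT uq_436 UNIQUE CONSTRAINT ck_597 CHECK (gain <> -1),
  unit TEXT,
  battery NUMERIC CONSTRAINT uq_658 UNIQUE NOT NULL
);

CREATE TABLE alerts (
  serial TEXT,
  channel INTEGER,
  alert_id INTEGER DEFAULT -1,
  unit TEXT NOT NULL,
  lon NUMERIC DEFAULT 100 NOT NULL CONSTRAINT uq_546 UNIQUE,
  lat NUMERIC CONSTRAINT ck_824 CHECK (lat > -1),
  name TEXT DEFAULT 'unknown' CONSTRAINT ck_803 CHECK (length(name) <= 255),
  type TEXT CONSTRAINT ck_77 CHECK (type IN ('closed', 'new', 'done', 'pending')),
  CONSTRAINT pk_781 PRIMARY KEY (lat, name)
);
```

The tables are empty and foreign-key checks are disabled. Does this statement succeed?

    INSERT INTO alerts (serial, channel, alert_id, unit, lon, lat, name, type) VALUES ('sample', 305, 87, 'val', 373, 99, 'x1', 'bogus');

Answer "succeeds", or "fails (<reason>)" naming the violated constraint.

fails (CHECK on type)

The value 'bogus' for type violates CHECK (type IN ('closed', 'new', 'done', 'pending')).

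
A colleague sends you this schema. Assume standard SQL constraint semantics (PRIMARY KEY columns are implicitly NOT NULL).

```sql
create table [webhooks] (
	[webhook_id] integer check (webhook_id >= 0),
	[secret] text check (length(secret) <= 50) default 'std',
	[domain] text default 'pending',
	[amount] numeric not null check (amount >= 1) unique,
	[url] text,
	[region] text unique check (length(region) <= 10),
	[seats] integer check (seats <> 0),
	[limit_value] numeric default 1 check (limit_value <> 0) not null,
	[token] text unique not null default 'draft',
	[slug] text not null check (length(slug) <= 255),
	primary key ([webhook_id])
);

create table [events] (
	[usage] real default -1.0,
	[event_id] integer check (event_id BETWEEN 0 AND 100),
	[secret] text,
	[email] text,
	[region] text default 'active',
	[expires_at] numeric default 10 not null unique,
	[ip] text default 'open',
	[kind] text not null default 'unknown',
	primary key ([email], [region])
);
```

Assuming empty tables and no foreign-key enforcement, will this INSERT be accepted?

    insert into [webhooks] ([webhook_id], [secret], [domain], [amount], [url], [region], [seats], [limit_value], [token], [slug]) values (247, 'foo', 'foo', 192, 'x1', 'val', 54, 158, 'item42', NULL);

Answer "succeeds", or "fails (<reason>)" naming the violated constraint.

slug is explicitly set to NULL, but slug is declared NOT NULL.

fails (NOT NULL on slug)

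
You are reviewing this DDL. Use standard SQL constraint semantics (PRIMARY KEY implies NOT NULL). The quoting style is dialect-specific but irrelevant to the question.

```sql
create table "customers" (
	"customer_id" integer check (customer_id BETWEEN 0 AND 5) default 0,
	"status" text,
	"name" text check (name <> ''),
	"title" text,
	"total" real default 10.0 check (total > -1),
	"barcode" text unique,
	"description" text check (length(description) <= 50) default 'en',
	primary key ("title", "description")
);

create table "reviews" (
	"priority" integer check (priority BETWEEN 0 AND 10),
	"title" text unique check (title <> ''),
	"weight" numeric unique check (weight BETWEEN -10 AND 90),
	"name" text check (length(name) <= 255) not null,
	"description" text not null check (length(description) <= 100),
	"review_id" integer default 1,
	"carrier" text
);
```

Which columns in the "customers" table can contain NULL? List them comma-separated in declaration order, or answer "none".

- customer_id: CHECK does not forbid NULL (a CHECK constraint passes when its expression is NULL) → nullable.
- status: no NOT NULL constraint applies → nullable.
- name: CHECK does not forbid NULL (a CHECK constraint passes when its expression is NULL) → nullable.
- title: part of the PRIMARY KEY, which implies NOT NULL → not nullable.
- total: CHECK does not forbid NULL (a CHECK constraint passes when its expression is NULL) → nullable.
- barcode: UNIQUE does not imply NOT NULL → nullable.
- description: part of the PRIMARY KEY, which implies NOT NULL → not nullable.

customer_id, status, name, total, barcode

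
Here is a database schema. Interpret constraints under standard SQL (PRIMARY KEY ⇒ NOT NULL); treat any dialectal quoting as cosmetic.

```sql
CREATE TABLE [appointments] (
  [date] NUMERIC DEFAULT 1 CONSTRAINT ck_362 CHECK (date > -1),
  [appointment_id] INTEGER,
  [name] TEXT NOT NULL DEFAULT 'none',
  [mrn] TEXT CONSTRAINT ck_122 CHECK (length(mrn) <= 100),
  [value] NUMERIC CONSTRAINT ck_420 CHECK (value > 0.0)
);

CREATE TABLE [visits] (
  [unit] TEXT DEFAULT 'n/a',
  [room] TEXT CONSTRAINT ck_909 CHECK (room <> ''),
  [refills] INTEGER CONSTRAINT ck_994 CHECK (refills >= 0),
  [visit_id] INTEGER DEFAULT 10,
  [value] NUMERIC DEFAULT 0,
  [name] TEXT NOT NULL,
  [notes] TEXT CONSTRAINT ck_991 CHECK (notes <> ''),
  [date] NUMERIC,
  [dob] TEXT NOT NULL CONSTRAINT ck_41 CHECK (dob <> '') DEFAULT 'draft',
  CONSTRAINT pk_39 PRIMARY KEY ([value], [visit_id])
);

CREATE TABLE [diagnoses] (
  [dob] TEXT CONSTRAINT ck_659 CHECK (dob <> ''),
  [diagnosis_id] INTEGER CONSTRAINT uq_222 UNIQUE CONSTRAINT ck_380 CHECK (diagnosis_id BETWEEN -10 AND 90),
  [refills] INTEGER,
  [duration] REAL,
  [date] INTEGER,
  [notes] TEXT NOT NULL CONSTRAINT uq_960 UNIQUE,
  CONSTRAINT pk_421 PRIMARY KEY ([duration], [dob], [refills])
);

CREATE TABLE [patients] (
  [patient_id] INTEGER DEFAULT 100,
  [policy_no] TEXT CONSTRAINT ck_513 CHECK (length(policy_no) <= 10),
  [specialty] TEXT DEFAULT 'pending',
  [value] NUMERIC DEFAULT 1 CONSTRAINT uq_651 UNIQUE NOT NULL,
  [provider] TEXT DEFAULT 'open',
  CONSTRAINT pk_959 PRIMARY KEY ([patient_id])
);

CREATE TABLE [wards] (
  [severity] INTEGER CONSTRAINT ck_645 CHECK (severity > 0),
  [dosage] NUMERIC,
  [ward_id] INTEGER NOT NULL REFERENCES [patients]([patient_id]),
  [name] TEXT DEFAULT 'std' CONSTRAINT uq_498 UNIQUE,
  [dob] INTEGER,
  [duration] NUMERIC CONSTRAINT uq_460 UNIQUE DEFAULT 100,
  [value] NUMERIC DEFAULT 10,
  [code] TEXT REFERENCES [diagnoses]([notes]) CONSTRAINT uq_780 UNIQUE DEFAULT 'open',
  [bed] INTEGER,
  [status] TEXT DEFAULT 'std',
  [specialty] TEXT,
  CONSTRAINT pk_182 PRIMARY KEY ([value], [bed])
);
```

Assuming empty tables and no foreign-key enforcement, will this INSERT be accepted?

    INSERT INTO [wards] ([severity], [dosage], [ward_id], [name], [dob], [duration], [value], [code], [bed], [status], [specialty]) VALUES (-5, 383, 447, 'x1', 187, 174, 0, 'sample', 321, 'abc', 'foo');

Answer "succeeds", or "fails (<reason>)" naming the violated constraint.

fails (CHECK on severity)

The value -5 for severity violates CHECK (severity > 0).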